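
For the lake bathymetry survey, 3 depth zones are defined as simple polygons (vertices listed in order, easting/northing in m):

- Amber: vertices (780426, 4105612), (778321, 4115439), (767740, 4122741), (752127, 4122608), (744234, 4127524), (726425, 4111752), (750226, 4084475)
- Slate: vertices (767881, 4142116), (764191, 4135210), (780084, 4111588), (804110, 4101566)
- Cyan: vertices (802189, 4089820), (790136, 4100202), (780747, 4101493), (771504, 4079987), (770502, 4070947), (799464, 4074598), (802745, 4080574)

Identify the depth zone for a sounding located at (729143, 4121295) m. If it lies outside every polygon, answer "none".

none

Cast a ray rightward from (729143, 4121295). For each polygon, the edges (by vertex number in listed order) whose endpoints lie on opposite sides of northing = 4121295, where each meets that height, and whether that is right or left of the point:
Amber: 2–3 at easting≈769835.3 (right), 5–6 at easting≈737200.5 (right) → 2 crossings.
Slate: 2–3 at easting≈773553.1 (right), 4–1 at easting≈786483.3 (right) → 2 crossings.
Cyan: no edge straddles that height → 0 crossings.
All counts are even, so the point lies outside every listed polygon.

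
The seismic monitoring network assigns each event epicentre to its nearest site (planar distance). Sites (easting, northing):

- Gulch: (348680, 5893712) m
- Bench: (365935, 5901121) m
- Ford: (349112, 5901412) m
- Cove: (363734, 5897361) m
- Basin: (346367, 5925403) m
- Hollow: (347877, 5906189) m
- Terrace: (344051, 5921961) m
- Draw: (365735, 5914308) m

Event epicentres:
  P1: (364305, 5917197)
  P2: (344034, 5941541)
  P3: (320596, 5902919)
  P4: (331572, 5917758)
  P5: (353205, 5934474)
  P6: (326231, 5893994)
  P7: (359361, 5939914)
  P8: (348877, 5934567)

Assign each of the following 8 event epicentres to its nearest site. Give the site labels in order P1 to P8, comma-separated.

P1 → Draw (d²=10391221.00)
P2 → Basin (d²=265877933.00)
P3 → Hollow (d²=754945861.00)
P4 → Terrace (d²=173390650.00)
P5 → Basin (d²=129041285.00)
P6 → Gulch (d²=504037125.00)
P7 → Basin (d²=379413157.00)
P8 → Basin (d²=90278996.00)

Draw, Basin, Hollow, Terrace, Basin, Gulch, Basin, Basin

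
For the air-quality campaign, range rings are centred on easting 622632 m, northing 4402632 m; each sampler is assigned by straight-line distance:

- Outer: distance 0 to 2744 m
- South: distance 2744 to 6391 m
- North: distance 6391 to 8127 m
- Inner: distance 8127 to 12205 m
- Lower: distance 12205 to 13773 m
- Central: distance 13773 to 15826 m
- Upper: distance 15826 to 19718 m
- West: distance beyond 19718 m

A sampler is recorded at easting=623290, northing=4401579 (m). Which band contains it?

Distance = √((623290−622632)² + (4401579−4402632)²) = √(432964.000 + 1108809.000) = 1241.682 m.
0 ≤ 1241.682 < 2744 → Outer.

Outer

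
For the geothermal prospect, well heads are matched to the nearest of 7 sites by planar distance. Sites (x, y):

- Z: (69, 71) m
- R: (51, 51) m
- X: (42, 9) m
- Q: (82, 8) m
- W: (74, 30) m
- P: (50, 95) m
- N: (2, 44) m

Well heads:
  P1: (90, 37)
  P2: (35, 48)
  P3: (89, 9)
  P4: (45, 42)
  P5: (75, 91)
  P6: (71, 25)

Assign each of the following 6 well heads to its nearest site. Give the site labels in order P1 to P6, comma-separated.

P1 → W (d²=305.00)
P2 → R (d²=265.00)
P3 → Q (d²=50.00)
P4 → R (d²=117.00)
P5 → Z (d²=436.00)
P6 → W (d²=34.00)

W, R, Q, R, Z, W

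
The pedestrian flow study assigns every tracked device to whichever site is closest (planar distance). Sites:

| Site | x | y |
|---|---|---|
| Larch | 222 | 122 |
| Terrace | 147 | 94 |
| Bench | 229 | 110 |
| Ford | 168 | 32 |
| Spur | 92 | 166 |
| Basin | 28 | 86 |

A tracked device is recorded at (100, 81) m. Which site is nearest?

Terrace

Squared distances to each site:
Larch: 16565.000; Terrace: 2378.000; Bench: 17482.000; Ford: 7025.000; Spur: 7289.000; Basin: 5209.000.
Minimum at Terrace.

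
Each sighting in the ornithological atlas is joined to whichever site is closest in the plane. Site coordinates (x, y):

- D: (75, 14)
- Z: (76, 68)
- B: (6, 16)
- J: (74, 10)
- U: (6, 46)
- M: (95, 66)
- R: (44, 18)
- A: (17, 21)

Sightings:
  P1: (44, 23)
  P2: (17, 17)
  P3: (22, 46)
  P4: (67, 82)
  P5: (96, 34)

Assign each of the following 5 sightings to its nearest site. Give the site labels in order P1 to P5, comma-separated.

R, A, U, Z, D

P1 → R (d²=25.00)
P2 → A (d²=16.00)
P3 → U (d²=256.00)
P4 → Z (d²=277.00)
P5 → D (d²=841.00)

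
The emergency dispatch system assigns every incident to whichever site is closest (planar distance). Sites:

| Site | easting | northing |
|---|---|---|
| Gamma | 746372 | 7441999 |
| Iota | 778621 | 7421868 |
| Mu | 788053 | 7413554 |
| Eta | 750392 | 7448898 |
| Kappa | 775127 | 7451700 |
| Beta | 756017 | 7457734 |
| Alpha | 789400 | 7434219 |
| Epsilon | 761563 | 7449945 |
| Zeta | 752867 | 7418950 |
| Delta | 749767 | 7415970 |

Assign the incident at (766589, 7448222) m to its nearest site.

Epsilon

Squared distances to each site:
Gamma: 447452818.000; Iota: 839302340.000; Mu: 1662573520.000; Eta: 262799785.000; Kappa: 84993928.000; Beta: 202245328.000; Alpha: 716425730.000; Epsilon: 28229405.000; Zeta: 1045143268.000; Delta: 1323171188.000.
Minimum at Epsilon.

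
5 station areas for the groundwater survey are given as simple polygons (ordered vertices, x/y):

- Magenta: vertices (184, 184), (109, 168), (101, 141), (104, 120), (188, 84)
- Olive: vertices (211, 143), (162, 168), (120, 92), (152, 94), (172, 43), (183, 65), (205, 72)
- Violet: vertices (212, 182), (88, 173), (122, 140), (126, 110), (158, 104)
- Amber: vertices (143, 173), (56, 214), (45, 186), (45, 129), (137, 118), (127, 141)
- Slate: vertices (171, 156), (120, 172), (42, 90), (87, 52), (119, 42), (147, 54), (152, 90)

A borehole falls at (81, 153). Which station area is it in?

Amber

Cast a ray rightward from (81, 153). For each polygon, the edges (by vertex number in listed order) whose endpoints lie on opposite sides of y = 153, where each meets that height, and whether that is right or left of the point:
Magenta: 2–3 at x≈104.6 (right), 5–1 at x≈185.2 (right) → 2 crossings.
Olive: 1–2 at x≈191.4 (right), 2–3 at x≈153.7 (right) → 2 crossings.
Violet: 2–3 at x≈108.6 (right), 5–1 at x≈191.9 (right) → 2 crossings.
Amber: 3–4 at x≈45.0 (left), 6–1 at x≈133.0 (right) → 1 crossing.
Slate: 2–3 at x≈101.9 (right), 7–1 at x≈170.1 (right) → 2 crossings.
Only Amber has an odd count, so the point is inside Amber.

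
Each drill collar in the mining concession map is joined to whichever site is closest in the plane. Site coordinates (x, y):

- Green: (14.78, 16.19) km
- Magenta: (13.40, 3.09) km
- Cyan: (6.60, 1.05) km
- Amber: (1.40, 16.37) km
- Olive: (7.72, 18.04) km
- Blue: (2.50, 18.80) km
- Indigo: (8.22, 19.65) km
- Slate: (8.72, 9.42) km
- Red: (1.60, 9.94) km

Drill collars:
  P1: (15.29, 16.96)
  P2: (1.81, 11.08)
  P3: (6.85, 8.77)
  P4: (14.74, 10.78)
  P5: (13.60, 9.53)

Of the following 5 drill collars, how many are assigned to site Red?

P1 → Green
P2 → Red
P3 → Slate
P4 → Green
P5 → Slate
1 of the 5 goes to Red.

1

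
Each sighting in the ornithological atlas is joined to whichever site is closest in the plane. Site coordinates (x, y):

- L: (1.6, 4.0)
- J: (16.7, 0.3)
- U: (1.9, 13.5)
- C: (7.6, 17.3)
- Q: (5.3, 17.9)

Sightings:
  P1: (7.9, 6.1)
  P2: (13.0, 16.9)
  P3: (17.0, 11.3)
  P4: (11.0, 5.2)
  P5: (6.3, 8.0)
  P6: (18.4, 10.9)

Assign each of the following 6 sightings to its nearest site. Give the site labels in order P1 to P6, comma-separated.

P1 → L (d²=44.10)
P2 → C (d²=29.32)
P3 → J (d²=121.09)
P4 → J (d²=56.50)
P5 → L (d²=38.09)
P6 → J (d²=115.25)

L, C, J, J, L, J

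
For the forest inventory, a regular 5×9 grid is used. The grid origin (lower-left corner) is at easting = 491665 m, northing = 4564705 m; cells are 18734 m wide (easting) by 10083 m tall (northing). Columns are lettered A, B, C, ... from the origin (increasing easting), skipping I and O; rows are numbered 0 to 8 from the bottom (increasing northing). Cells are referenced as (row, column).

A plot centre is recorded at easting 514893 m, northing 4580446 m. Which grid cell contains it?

(1, B)

Column index: ⌊(514893 − 491665) / 18734⌋ = ⌊1.240⌋ = 1 → column B
Row offset from origin: ⌊(4580446 − 4564705) / 10083⌋ = ⌊1.561⌋ = 1 → row 1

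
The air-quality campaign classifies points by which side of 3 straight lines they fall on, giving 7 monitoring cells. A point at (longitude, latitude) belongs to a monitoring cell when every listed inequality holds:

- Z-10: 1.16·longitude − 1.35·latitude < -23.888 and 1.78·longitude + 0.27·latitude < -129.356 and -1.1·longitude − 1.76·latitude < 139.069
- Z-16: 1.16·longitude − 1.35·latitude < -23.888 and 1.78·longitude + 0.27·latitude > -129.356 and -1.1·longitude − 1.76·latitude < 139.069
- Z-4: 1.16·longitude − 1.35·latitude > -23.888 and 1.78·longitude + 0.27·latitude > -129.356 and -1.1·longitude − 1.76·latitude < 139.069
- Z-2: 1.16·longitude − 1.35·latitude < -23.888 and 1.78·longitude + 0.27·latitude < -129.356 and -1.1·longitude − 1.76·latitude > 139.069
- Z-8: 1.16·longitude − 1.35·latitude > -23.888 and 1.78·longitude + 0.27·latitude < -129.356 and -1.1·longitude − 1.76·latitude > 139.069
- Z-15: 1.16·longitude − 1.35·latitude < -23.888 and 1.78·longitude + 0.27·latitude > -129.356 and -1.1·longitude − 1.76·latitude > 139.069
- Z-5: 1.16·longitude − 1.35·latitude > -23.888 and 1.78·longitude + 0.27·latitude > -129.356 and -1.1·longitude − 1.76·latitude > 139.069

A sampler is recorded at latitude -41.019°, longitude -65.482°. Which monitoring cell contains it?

1.16·-65.482 − 1.35·-41.019 = -20.583, which is > -23.888
1.78·-65.482 + 0.27·-41.019 = -127.633, which is > -129.356
-1.1·-65.482 − 1.76·-41.019 = 144.224, which is > 139.069
This sign pattern matches Z-5.

Z-5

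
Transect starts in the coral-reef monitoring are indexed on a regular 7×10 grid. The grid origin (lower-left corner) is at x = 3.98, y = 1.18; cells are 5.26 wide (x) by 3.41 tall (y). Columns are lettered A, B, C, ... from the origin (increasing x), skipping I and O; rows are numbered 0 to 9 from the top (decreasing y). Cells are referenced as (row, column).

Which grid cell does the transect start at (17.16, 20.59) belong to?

Column index: ⌊(17.16 − 3.98) / 5.26⌋ = ⌊2.506⌋ = 2 → column C
Row offset from origin: ⌊(20.59 − 1.18) / 3.41⌋ = ⌊5.692⌋ = 5 → row 4 (counted from top)

(4, C)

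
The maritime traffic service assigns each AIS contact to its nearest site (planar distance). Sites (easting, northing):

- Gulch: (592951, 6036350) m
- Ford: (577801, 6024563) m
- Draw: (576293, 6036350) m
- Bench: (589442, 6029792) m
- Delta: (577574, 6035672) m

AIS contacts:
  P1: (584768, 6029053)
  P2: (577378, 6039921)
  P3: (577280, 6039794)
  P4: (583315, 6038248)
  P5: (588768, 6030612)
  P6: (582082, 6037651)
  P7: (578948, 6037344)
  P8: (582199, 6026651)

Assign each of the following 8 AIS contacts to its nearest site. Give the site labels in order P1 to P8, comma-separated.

P1 → Bench (d²=22392397.00)
P2 → Draw (d²=13929266.00)
P3 → Draw (d²=12835305.00)
P4 → Delta (d²=39594857.00)
P5 → Bench (d²=1126676.00)
P6 → Delta (d²=24238505.00)
P7 → Delta (d²=4683460.00)
P8 → Ford (d²=23702148.00)

Bench, Draw, Draw, Delta, Bench, Delta, Delta, Ford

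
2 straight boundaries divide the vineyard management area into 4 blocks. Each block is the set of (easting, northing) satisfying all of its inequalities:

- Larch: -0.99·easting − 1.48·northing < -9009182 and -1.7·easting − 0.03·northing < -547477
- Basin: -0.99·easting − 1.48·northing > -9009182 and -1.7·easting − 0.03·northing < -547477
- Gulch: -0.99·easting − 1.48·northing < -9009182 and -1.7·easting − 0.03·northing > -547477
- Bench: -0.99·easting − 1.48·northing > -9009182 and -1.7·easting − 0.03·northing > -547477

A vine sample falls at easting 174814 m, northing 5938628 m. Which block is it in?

-0.99·174814 − 1.48·5938628 = -8962235.300, which is > -9009182
-1.7·174814 − 0.03·5938628 = -475342.640, which is > -547477
This sign pattern matches Bench.

Bench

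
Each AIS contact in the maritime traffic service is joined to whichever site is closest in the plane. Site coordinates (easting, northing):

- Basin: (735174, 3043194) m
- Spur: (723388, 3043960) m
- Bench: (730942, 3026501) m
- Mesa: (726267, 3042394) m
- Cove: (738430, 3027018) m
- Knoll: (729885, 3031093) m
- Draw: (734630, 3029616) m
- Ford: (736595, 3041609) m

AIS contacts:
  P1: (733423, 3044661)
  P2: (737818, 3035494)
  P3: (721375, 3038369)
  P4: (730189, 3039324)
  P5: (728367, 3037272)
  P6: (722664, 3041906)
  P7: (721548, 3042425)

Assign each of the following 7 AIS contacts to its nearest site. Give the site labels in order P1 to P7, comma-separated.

P1 → Basin (d²=5218090.00)
P2 → Ford (d²=38888954.00)
P3 → Spur (d²=35311450.00)
P4 → Mesa (d²=24806984.00)
P5 → Mesa (d²=30644884.00)
P6 → Spur (d²=4743092.00)
P7 → Spur (d²=5741825.00)

Basin, Ford, Spur, Mesa, Mesa, Spur, Spur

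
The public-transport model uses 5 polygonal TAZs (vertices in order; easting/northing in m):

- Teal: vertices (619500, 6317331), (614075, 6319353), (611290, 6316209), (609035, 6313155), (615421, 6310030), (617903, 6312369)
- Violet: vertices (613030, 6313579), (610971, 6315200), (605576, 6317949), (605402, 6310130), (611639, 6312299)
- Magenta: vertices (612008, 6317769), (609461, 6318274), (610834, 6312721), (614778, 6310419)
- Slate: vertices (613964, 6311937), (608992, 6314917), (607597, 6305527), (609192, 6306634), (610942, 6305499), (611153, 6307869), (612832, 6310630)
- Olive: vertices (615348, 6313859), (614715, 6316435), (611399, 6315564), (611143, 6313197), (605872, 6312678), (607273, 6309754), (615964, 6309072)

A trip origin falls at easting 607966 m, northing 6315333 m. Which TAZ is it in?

Cast a ray rightward from (607966, 6315333). For each polygon, the edges (by vertex number in listed order) whose endpoints lie on opposite sides of northing = 6315333, where each meets that height, and whether that is right or left of the point:
Teal: 3–4 at easting≈610643.2 (right), 6–1 at easting≈618857.0 (right) → 2 crossings.
Violet: 2–3 at easting≈610710.0 (right), 3–4 at easting≈605517.8 (left) → 1 crossing.
Magenta: 2–3 at easting≈610188.2 (right), 4–1 at easting≈612926.1 (right) → 2 crossings.
Slate: no edge straddles that height → 0 crossings.
Olive: 1–2 at easting≈614985.8 (right), 3–4 at easting≈611374.0 (right) → 2 crossings.
Only Violet has an odd count, so the point is inside Violet.

Violet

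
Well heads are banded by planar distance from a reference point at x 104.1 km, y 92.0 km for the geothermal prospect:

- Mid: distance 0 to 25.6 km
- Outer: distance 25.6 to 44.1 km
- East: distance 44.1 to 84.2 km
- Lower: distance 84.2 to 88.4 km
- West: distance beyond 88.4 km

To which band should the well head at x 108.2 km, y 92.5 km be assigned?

Distance = √((108.2−104.1)² + (92.5−92.0)²) = √(16.810 + 0.250) = 4.130 km.
0 ≤ 4.130 < 25.6 → Mid.

Mid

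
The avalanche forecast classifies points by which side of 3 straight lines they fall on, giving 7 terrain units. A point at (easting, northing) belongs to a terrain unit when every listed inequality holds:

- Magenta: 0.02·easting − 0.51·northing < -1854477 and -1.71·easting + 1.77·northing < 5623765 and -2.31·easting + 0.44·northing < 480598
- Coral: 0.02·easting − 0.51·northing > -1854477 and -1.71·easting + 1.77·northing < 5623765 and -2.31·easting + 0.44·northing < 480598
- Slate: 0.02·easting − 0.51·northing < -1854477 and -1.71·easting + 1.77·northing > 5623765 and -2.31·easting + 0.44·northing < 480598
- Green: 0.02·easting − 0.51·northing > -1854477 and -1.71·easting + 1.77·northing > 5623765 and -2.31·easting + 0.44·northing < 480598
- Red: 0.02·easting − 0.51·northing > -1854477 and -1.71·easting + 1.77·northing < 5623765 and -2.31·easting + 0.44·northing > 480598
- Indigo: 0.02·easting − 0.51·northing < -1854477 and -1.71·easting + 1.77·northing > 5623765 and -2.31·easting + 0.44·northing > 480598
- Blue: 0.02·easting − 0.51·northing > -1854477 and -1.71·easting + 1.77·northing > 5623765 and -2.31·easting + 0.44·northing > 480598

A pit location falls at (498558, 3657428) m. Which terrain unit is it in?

Magenta

0.02·498558 − 0.51·3657428 = -1855317.120, which is < -1854477
-1.71·498558 + 1.77·3657428 = 5621113.380, which is < 5623765
-2.31·498558 + 0.44·3657428 = 457599.340, which is < 480598
This sign pattern matches Magenta.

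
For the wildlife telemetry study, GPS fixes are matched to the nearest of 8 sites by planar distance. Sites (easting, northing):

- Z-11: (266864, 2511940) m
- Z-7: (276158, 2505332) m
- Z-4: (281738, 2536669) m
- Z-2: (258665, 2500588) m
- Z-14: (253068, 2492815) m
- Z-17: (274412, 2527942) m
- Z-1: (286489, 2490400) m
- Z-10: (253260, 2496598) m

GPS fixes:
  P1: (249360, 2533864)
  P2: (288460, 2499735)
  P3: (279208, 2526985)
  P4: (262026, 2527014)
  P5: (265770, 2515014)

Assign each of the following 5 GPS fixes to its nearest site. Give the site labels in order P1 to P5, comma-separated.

P1 → Z-17 (d²=662672788.00)
P2 → Z-1 (d²=91027066.00)
P3 → Z-17 (d²=23917465.00)
P4 → Z-17 (d²=154274180.00)
P5 → Z-11 (d²=10646312.00)

Z-17, Z-1, Z-17, Z-17, Z-11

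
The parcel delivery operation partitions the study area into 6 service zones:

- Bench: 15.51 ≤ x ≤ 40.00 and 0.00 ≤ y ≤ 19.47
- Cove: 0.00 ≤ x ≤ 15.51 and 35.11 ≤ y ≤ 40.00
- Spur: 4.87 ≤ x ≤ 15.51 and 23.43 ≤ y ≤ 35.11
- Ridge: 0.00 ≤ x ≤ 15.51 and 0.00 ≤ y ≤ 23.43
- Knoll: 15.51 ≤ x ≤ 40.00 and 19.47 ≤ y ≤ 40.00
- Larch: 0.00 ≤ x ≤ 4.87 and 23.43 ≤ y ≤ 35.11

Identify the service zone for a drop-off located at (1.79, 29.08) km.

Larch

The point has x = 1.79 and y = 29.08.
Only Larch satisfies 0.00 ≤ x ≤ 4.87 and 23.43 ≤ y ≤ 35.11.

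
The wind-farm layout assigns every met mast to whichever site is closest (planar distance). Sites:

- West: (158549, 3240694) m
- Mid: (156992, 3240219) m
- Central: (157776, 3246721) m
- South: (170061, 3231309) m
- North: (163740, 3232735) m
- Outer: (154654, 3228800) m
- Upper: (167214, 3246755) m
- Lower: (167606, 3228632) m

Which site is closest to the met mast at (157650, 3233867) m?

Outer

Squared distances to each site:
West: 47416130.000; Mid: 40780868.000; Central: 165241192.000; South: 160576285.000; North: 38369524.000; Outer: 34650505.000; Upper: 257570640.000; Lower: 126527161.000.
Minimum at Outer.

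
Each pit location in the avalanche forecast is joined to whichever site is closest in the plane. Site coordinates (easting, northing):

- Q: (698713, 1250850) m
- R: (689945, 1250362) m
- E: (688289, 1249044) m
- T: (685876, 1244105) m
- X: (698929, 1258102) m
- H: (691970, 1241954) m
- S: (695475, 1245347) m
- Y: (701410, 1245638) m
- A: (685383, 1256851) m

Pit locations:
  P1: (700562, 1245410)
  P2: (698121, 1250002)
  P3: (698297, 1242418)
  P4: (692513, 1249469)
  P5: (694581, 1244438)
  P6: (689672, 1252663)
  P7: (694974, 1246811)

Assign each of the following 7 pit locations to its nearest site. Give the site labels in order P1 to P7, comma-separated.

Y, Q, S, R, S, R, S

P1 → Y (d²=771088.00)
P2 → Q (d²=1069568.00)
P3 → S (d²=16542725.00)
P4 → R (d²=7392073.00)
P5 → S (d²=1625517.00)
P6 → R (d²=5369130.00)
P7 → S (d²=2394297.00)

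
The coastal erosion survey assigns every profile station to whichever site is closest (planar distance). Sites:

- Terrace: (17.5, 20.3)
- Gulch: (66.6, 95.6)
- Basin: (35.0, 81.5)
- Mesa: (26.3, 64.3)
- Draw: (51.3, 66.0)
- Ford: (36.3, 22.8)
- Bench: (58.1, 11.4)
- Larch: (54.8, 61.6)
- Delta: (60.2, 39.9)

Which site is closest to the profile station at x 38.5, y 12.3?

Ford

Squared distances to each site:
Terrace: 505.000; Gulch: 7728.500; Basin: 4800.890; Mesa: 2852.840; Draw: 3047.530; Ford: 115.090; Bench: 384.970; Larch: 2696.180; Delta: 1232.650.
Minimum at Ford.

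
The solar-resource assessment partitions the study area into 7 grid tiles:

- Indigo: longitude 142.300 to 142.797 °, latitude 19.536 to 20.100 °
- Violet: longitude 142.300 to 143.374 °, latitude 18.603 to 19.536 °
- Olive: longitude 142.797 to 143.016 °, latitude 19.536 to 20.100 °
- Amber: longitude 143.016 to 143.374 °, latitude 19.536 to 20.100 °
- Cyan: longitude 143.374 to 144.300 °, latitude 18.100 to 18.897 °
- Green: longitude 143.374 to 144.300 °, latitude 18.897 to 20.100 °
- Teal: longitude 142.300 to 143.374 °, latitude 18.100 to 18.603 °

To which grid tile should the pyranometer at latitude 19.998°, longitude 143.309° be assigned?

Amber

The point has longitude = 143.309 and latitude = 19.998.
Only Amber satisfies 143.016 ≤ longitude ≤ 143.374 and 19.536 ≤ latitude ≤ 20.100.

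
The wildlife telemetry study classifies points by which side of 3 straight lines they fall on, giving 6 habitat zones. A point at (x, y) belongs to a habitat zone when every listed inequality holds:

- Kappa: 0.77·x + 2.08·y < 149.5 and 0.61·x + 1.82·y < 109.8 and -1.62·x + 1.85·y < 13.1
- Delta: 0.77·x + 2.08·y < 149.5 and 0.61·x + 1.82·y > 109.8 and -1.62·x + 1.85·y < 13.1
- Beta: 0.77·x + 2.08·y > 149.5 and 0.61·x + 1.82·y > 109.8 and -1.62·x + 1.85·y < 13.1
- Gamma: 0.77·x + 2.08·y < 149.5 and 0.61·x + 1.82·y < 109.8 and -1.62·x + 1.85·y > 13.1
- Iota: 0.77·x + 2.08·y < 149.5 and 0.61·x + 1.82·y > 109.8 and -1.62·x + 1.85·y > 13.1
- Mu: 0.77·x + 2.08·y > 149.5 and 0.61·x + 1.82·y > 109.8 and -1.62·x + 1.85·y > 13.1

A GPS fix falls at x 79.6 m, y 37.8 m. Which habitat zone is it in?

Delta

0.77·79.6 + 2.08·37.8 = 139.916, which is < 149.5
0.61·79.6 + 1.82·37.8 = 117.352, which is > 109.8
-1.62·79.6 + 1.85·37.8 = -59.022, which is < 13.1
This sign pattern matches Delta.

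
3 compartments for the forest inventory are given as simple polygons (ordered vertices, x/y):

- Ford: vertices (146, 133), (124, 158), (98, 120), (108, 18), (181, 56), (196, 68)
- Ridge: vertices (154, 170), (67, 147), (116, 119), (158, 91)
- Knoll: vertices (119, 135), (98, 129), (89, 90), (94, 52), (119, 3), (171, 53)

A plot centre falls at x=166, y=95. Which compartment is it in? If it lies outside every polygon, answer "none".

Ford

Cast a ray rightward from (166, 95). For each polygon, the edges (by vertex number in listed order) whose endpoints lie on opposite sides of y = 95, where each meets that height, and whether that is right or left of the point:
Ford: 3–4 at x≈100.5 (left), 6–1 at x≈175.2 (right) → 1 crossing.
Ridge: 3–4 at x≈152.0 (left), 4–1 at x≈157.8 (left) → 0 crossings.
Knoll: 2–3 at x≈90.2 (left), 6–1 at x≈144.4 (left) → 0 crossings.
Only Ford has an odd count, so the point is inside Ford.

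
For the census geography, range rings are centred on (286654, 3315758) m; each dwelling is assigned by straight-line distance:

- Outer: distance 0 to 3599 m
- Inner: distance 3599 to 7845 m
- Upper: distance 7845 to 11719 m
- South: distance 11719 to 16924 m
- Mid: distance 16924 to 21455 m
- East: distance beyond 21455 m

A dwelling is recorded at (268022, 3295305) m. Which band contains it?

Distance = √((268022−286654)² + (3295305−3315758)²) = √(347151424.000 + 418325209.000) = 27667.248 m.
21455 ≤ 27667.248 < ∞ → East.

East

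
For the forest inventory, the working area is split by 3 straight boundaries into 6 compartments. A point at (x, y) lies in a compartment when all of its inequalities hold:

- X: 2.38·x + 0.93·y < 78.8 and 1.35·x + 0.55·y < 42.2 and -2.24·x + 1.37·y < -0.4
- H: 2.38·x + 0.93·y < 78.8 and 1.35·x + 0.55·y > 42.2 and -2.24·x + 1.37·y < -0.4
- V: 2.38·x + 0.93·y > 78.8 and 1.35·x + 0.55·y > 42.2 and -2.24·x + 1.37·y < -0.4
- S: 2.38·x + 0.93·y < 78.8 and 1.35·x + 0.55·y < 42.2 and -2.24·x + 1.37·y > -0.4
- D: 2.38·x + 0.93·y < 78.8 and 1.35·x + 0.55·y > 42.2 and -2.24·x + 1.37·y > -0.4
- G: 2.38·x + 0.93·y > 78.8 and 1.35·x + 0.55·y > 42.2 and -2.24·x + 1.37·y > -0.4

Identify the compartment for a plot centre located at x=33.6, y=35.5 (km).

2.38·33.6 + 0.93·35.5 = 112.983, which is > 78.8
1.35·33.6 + 0.55·35.5 = 64.885, which is > 42.2
-2.24·33.6 + 1.37·35.5 = -26.629, which is < -0.4
This sign pattern matches V.

V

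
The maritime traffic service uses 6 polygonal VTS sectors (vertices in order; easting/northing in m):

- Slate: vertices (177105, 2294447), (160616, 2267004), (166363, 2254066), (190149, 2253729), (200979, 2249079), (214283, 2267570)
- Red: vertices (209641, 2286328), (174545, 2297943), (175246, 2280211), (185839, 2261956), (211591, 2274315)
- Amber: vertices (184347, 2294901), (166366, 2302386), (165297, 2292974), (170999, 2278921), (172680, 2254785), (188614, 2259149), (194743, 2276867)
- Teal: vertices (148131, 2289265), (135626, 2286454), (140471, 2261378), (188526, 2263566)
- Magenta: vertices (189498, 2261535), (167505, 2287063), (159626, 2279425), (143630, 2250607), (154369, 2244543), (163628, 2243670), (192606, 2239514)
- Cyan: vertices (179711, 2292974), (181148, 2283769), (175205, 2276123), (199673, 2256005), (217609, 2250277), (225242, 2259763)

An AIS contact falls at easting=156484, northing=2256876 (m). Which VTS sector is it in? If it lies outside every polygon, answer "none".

Magenta

Cast a ray rightward from (156484, 2256876). For each polygon, the edges (by vertex number in listed order) whose endpoints lie on opposite sides of northing = 2256876, where each meets that height, and whether that is right or left of the point:
Slate: 2–3 at easting≈165114.8 (right), 5–6 at easting≈206588.8 (right) → 2 crossings.
Red: no edge straddles that height → 0 crossings.
Amber: 4–5 at easting≈172534.4 (right), 5–6 at easting≈180314.7 (right) → 2 crossings.
Teal: no edge straddles that height → 0 crossings.
Magenta: 3–4 at easting≈147109.7 (left), 7–1 at easting≈190155.6 (right) → 1 crossing.
Cyan: 3–4 at easting≈198613.7 (right), 5–6 at easting≈222918.9 (right) → 2 crossings.
Only Magenta has an odd count, so the point is inside Magenta.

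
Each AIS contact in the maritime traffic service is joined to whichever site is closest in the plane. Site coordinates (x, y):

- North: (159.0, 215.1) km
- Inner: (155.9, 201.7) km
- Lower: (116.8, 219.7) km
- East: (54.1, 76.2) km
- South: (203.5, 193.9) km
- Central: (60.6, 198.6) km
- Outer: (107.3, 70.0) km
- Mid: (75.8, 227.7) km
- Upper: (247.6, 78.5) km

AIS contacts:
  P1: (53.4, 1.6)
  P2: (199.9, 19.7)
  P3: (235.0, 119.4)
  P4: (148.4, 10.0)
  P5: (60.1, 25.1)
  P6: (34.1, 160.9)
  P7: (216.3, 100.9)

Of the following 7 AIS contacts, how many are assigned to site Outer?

P1 → East
P2 → Upper
P3 → Upper
P4 → Outer
P5 → East
P6 → Central
P7 → Upper
1 of the 7 goes to Outer.

1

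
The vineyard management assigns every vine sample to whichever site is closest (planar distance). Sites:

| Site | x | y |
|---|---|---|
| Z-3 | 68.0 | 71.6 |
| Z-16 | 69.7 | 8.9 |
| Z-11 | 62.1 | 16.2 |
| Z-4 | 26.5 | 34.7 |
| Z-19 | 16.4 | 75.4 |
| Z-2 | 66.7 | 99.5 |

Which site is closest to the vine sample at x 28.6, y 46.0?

Squared distances to each site:
Z-3: 2207.720; Z-16: 3065.620; Z-11: 2010.290; Z-4: 132.100; Z-19: 1013.200; Z-2: 4313.860.
Minimum at Z-4.

Z-4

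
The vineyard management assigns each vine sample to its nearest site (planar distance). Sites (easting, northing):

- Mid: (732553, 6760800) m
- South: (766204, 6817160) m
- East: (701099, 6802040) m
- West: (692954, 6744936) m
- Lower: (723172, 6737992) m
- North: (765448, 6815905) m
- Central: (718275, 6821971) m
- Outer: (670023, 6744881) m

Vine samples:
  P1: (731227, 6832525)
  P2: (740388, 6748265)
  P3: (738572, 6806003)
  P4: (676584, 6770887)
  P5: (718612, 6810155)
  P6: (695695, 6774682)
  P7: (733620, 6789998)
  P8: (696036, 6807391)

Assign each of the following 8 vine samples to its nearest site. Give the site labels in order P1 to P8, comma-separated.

Central, Mid, Central, Outer, Central, East, Mid, East

P1 → Central (d²=279141220.00)
P2 → Mid (d²=218513450.00)
P3 → Central (d²=666945233.00)
P4 → Outer (d²=719358757.00)
P5 → Central (d²=139731425.00)
P6 → East (d²=777663380.00)
P7 → Mid (d²=853661693.00)
P8 → East (d²=54267170.00)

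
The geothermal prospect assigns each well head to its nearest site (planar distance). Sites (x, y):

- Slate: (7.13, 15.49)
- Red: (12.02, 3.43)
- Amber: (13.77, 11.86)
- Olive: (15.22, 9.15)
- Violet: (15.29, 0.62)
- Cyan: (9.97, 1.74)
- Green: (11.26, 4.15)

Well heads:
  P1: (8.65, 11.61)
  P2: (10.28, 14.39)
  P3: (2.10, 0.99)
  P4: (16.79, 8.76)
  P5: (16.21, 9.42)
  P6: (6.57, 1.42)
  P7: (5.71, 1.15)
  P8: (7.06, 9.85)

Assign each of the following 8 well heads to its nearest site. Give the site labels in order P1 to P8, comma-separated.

Slate, Slate, Cyan, Olive, Olive, Cyan, Cyan, Slate

P1 → Slate (d²=17.36)
P2 → Slate (d²=11.13)
P3 → Cyan (d²=62.50)
P4 → Olive (d²=2.62)
P5 → Olive (d²=1.05)
P6 → Cyan (d²=11.66)
P7 → Cyan (d²=18.50)
P8 → Slate (d²=31.81)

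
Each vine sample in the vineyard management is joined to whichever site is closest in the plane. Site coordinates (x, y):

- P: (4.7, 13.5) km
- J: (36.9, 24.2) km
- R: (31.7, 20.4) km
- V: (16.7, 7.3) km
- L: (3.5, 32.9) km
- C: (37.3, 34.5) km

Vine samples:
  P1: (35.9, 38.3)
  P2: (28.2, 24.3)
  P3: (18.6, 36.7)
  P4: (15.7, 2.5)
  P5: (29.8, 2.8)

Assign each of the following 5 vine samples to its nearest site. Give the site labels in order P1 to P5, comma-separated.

C, R, L, V, V

P1 → C (d²=16.40)
P2 → R (d²=27.46)
P3 → L (d²=242.45)
P4 → V (d²=24.04)
P5 → V (d²=191.86)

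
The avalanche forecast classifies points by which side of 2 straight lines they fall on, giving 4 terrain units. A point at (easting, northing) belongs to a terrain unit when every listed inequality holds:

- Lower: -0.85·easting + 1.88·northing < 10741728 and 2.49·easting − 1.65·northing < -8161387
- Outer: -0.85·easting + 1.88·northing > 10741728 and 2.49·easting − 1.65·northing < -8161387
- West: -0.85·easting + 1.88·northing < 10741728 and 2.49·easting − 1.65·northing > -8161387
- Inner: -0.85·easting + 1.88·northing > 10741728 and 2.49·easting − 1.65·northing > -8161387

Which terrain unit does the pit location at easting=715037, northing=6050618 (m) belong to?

Outer

-0.85·715037 + 1.88·6050618 = 10767380.390, which is > 10741728
2.49·715037 − 1.65·6050618 = -8203077.570, which is < -8161387
This sign pattern matches Outer.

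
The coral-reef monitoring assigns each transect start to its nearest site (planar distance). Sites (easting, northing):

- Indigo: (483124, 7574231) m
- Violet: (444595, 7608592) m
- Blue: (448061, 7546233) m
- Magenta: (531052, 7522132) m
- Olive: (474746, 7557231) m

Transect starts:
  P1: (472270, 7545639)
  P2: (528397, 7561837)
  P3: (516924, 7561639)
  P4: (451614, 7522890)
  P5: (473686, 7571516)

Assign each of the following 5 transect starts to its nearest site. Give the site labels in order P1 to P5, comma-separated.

P1 → Olive (d²=140505040.00)
P2 → Magenta (d²=1583536050.00)
P3 → Indigo (d²=1300998464.00)
P4 → Blue (d²=557519458.00)
P5 → Indigo (d²=96447069.00)

Olive, Magenta, Indigo, Blue, Indigo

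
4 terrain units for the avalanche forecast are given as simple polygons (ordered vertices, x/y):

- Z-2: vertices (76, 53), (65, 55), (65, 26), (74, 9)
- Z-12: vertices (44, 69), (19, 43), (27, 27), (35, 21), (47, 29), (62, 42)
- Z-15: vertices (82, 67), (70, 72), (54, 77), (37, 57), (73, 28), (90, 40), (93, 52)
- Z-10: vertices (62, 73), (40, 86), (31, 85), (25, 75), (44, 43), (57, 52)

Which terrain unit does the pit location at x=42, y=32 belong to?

Cast a ray rightward from (42, 32). For each polygon, the edges (by vertex number in listed order) whose endpoints lie on opposite sides of y = 32, where each meets that height, and whether that is right or left of the point:
Z-2: 2–3 at x≈65.0 (right), 4–1 at x≈75.0 (right) → 2 crossings.
Z-12: 2–3 at x≈24.5 (left), 5–6 at x≈50.5 (right) → 1 crossing.
Z-15: 4–5 at x≈68.0 (right), 5–6 at x≈78.7 (right) → 2 crossings.
Z-10: no edge straddles that height → 0 crossings.
Only Z-12 has an odd count, so the point is inside Z-12.

Z-12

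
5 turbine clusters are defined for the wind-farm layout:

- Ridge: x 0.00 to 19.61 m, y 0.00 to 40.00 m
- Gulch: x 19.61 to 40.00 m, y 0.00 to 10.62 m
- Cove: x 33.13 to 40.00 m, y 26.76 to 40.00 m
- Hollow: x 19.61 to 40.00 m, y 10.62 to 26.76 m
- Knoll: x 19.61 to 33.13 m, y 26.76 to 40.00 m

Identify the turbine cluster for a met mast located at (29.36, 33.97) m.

Knoll

The point has x = 29.36 and y = 33.97.
Only Knoll satisfies 19.61 ≤ x ≤ 33.13 and 26.76 ≤ y ≤ 40.00.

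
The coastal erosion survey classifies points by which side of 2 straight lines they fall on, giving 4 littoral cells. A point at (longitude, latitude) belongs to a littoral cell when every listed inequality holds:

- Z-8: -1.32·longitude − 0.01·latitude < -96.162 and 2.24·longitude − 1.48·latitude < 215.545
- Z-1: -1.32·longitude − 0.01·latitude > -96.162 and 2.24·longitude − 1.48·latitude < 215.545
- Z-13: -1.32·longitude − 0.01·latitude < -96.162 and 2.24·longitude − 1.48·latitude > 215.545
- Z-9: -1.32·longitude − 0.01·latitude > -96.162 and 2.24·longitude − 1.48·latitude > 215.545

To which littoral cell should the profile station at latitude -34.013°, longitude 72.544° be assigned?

-1.32·72.544 − 0.01·-34.013 = -95.418, which is > -96.162
2.24·72.544 − 1.48·-34.013 = 212.838, which is < 215.545
This sign pattern matches Z-1.

Z-1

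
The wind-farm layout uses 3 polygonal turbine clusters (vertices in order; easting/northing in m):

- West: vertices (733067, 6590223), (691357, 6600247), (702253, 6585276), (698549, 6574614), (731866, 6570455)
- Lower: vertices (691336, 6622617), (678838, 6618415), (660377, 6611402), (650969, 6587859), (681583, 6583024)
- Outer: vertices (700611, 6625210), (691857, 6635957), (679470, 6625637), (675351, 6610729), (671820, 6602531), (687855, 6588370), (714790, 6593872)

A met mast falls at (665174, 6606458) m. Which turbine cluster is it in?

Cast a ray rightward from (665174, 6606458). For each polygon, the edges (by vertex number in listed order) whose endpoints lie on opposite sides of northing = 6606458, where each meets that height, and whether that is right or left of the point:
West: no edge straddles that height → 0 crossings.
Lower: 3–4 at easting≈658401.3 (left), 5–1 at easting≈687355.5 (right) → 1 crossing.
Outer: 4–5 at easting≈673511.4 (right), 7–1 at easting≈709095.4 (right) → 2 crossings.
Only Lower has an odd count, so the point is inside Lower.

Lower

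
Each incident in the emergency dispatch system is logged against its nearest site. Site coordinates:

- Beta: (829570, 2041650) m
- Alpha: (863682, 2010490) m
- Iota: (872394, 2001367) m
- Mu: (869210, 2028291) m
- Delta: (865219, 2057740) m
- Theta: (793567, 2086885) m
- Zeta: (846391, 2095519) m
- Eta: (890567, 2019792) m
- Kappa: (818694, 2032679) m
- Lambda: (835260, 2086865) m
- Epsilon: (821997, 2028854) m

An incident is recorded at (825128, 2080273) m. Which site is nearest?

Lambda

Squared distances to each site:
Beta: 1511467493.000; Alpha: 6356078005.000; Iota: 8460231592.000; Mu: 4645351048.000; Delta: 2115024370.000; Theta: 1039815265.000; Zeta: 684555685.000; Eta: 7940214082.000; Kappa: 2306585192.000; Lambda: 146111888.000; Epsilon: 2653716722.000.
Minimum at Lambda.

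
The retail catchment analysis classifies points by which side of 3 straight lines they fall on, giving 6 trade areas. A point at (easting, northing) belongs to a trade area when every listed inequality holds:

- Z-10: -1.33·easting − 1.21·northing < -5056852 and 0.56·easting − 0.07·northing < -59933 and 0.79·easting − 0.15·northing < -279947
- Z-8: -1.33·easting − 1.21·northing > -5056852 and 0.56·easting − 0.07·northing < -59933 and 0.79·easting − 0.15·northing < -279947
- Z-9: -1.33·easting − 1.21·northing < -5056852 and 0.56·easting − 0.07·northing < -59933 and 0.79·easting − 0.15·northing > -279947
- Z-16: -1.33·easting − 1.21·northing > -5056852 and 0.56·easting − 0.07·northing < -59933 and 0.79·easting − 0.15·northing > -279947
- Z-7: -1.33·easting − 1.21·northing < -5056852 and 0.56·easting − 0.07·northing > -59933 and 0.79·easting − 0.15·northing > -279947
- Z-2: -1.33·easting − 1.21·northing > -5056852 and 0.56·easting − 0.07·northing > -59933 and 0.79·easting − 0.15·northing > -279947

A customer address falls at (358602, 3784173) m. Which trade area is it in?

Z-8

-1.33·358602 − 1.21·3784173 = -5055789.990, which is > -5056852
0.56·358602 − 0.07·3784173 = -64074.990, which is < -59933
0.79·358602 − 0.15·3784173 = -284330.370, which is < -279947
This sign pattern matches Z-8.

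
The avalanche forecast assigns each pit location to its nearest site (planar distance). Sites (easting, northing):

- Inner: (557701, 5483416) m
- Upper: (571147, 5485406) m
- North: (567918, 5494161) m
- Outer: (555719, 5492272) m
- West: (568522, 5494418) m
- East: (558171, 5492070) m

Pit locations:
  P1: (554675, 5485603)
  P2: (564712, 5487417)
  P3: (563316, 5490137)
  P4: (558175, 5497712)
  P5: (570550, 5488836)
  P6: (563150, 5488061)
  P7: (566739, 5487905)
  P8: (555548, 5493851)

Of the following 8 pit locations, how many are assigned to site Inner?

P1 → Inner
P2 → Upper
P3 → East
P4 → East
P5 → Upper
P6 → East
P7 → Upper
P8 → Outer
1 of the 8 goes to Inner.

1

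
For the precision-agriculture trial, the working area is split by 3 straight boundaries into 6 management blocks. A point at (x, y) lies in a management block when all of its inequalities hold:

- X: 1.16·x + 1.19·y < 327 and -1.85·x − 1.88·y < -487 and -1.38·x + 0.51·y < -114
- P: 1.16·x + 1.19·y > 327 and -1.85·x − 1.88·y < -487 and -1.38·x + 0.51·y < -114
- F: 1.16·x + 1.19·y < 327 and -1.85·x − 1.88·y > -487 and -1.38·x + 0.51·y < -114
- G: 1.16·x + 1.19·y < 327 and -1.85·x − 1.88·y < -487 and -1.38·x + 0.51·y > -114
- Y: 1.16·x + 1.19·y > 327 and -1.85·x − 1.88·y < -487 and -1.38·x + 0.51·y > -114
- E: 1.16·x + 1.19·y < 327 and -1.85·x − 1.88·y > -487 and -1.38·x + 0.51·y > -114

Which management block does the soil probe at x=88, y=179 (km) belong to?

1.16·88 + 1.19·179 = 315.090, which is < 327
-1.85·88 − 1.88·179 = -499.320, which is < -487
-1.38·88 + 0.51·179 = -30.150, which is > -114
This sign pattern matches G.

G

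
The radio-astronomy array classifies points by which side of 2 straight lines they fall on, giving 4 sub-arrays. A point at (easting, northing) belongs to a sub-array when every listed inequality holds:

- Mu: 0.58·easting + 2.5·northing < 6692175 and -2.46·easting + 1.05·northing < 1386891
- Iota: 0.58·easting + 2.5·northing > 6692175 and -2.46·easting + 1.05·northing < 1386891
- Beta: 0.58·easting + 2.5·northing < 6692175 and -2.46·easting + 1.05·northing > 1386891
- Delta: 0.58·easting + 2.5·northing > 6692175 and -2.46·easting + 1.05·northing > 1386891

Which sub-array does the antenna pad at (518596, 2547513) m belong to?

Beta

0.58·518596 + 2.5·2547513 = 6669568.180, which is < 6692175
-2.46·518596 + 1.05·2547513 = 1399142.490, which is > 1386891
This sign pattern matches Beta.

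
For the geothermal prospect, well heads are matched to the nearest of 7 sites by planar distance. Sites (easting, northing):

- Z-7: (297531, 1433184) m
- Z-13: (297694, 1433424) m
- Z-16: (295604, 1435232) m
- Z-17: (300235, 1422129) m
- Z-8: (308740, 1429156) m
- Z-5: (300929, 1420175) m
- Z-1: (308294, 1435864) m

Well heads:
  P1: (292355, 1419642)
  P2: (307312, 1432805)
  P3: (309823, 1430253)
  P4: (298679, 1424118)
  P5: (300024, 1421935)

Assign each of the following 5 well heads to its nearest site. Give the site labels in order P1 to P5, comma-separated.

P1 → Z-17 (d²=68279569.00)
P2 → Z-1 (d²=10321805.00)
P3 → Z-8 (d²=2376298.00)
P4 → Z-17 (d²=6377257.00)
P5 → Z-17 (d²=82157.00)

Z-17, Z-1, Z-8, Z-17, Z-17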